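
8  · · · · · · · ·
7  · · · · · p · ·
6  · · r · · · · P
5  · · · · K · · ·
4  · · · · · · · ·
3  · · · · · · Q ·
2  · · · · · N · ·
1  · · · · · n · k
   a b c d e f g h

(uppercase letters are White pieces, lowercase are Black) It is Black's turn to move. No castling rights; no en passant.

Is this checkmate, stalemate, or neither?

Black to move; black king on h1.
In check: yes, from the white knight on f2.
King squares — g1: attacked by Qg3; g2: attacked by Qg3; h2: attacked by Qg3.
Legal moves for Black: none.
In check with no legal moves → checkmate.

checkmate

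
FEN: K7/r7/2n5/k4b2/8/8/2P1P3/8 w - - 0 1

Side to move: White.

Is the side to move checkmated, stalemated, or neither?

checkmate

White to move; white king on a8.
In check: yes, from the black rook on a7.
King squares — a7: attacked by Nc6; b7: attacked by Ra7; b8: attacked by Nc6.
Legal moves for White: none.
In check with no legal moves → checkmate.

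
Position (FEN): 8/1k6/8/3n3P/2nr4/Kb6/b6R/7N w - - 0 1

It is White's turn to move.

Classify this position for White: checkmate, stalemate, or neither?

White to move; white king on a3.
In check: yes, from the black knight on c4.
King squares — a2: attacked by Bb3; b2: attacked by Nc4; b3: attacked by Ba2; a4: attacked by Bb3; b4: attacked by Nd5.
Legal moves for White: none.
In check with no legal moves → checkmate.

checkmate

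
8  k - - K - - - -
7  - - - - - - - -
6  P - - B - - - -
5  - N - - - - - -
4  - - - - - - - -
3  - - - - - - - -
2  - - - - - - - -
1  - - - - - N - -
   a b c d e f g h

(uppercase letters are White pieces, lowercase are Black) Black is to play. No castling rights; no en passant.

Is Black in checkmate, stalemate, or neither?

stalemate

Black to move; black king on a8.
In check: no.
King squares — a7: attacked by Nb5; b7: attacked by Pa6; b8: attacked by Bd6.
Legal moves for Black: none.
Not in check and no legal moves → stalemate.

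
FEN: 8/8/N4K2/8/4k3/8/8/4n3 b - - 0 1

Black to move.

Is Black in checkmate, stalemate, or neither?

Black to move; black king on e4.
In check: no.
Legal moves for Black: Kd5, Kf4, Kd4, Kf3, Ke3, Kd3, Nf3, Nd3, Ng2, Nc2.
Black has 10 legal moves and is not in check → neither.

neither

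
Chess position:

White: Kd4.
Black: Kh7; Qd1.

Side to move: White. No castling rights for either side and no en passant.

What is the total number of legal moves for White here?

White to move; king on d4.
In check: yes, from the black queen on d1.
Legal moves: Ke5, Kc5, Ke4, Kc4, Ke3, Kc3.
Count: 6.

6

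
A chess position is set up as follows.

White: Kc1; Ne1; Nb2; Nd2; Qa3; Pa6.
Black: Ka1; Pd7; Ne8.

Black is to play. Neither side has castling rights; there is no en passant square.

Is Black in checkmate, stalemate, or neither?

Black to move; black king on a1.
In check: yes, from the white queen on a3.
King squares — b1: attacked by Kc1; a2: attacked by Qa3; b2: attacked by Kc1.
Legal moves for Black: none.
In check with no legal moves → checkmate.

checkmate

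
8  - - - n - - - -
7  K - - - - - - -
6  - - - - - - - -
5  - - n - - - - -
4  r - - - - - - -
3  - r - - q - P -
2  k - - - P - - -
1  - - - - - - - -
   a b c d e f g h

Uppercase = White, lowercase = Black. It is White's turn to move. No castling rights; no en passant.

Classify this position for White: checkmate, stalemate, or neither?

White to move; white king on a7.
In check: yes, from the black rook on a4.
King squares — a6: attacked by Ra4; b6: attacked by Rb3; b7: attacked by Rb3; a8: attacked by Ra4; b8: attacked by Rb3.
Legal moves for White: none.
In check with no legal moves → checkmate.

checkmate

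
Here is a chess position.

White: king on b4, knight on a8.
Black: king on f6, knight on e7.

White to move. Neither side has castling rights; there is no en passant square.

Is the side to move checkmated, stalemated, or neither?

White to move; white king on b4.
In check: no.
Legal moves for White: Nc7, Nb6, Kc5, Kb5, Ka5, Kc4, Ka4, Kc3, Kb3, Ka3.
White has 10 legal moves and is not in check → neither.

neither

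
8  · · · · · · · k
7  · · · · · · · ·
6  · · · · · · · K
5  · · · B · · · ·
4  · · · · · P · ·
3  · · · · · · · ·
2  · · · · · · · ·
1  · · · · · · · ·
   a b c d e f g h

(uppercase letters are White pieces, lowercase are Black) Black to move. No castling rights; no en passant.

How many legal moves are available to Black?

Black to move; king on h8.
In check: no.
Legal moves: none.
Count: 0.

0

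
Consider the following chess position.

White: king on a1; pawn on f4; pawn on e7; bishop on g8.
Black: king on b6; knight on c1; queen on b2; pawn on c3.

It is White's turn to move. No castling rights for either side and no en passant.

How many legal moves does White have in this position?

White to move; king on a1.
In check: yes, from the black queen on b2.
Legal moves: none.
Count: 0.

0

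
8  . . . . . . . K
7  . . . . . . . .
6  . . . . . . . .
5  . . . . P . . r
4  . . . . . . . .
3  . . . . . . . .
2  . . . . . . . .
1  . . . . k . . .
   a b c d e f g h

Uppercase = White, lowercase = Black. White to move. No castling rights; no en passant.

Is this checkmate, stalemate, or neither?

neither

White to move; white king on h8.
In check: yes, from the black rook on h5.
Legal moves for White: Kg8, Kg7.
White is in check but has 2 legal moves → neither.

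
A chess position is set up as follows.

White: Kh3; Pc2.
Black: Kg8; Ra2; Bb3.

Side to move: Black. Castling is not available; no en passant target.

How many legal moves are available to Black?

20

Black to move; king on g8.
In check: no.
Legal moves: Kh8, Kf8, Kh7, Kg7, Kf7, Bf7, Be6+, Bd5, Bc4, Ba4, Bxc2, Ra8, Ra7, Ra6, Ra5, Ra4, Ra3, Rxc2, Rb2, Ra1.
Count: 20.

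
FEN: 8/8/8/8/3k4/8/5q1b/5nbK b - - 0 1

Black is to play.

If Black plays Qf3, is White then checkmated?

yes

After Qf3: white king on h1; in check: yes, from the black queen on f3.
King squares — g1: attacked by Bh2; g2: attacked by Qf3; h2: attacked by Nf1.
White has no legal moves → checkmate.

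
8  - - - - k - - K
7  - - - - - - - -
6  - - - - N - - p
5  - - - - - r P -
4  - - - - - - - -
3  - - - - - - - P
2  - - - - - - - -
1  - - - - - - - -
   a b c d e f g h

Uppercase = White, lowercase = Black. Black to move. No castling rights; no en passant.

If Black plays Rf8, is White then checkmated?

no

After Rf8: white king on h8; in check: yes, from the black rook on f8.
White has 3 legal replies: Kh7, Kg7, Nxf8.
In check but a legal move exists → not checkmate.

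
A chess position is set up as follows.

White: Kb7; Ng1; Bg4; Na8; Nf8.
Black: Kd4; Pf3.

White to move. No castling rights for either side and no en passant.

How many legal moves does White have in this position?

23

White to move; king on b7.
In check: no.
Legal moves: Nh7, Nd7, Ng6, Ne6+, Nc7, Nb6, Kc8, Kb8, Kc7, Ka7, Kc6, Kb6, Ka6, Bc8, Bd7, Be6, Bh5, Bf5, Bh3, Bxf3, Nh3, Nxf3+, Ne2+.
Count: 23.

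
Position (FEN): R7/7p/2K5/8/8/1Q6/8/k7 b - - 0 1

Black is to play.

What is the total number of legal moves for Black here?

0

Black to move; king on a1.
In check: yes, from the white rook on a8.
Legal moves: none.
Count: 0.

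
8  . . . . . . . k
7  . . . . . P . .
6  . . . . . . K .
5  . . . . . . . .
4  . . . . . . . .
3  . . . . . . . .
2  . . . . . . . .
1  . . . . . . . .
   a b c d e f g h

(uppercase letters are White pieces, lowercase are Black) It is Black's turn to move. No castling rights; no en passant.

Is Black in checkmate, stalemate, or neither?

stalemate

Black to move; black king on h8.
In check: no.
King squares — g7: attacked by Kg6; h7: attacked by Kg6; g8: attacked by Pf7.
Legal moves for Black: none.
Not in check and no legal moves → stalemate.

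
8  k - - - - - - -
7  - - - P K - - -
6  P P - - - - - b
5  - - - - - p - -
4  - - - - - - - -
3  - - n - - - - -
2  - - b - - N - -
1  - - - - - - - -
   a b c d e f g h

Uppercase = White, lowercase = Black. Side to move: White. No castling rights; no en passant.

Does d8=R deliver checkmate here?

After d8=R: black king on a8; in check: yes, from the white rook on d8.
King squares — a7: attacked by Pb6; b7: attacked by Pa6; b8: attacked by Rd8.
Black has no legal moves → checkmate.

yes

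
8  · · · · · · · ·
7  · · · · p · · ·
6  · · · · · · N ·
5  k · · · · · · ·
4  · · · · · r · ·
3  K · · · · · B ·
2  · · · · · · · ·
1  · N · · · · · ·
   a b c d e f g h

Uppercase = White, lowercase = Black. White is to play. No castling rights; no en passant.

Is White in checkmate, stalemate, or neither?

neither

White to move; white king on a3.
In check: no.
Legal moves for White: Nh8, Nf8, Nxe7, Ne5, Nh4, Nxf4, Bh4, Bxf4, Bh2, Bf2, Be1+, Kb3, Kb2, Ka2, Nc3, Nd2.
White has 16 legal moves and is not in check → neither.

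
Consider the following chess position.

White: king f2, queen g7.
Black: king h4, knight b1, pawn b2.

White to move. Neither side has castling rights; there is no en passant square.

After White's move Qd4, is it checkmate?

After Qd4: black king on h4; in check: yes, from the white queen on d4.
Black has 3 legal replies: Kh5, Kg5, Kh3.
In check but a legal move exists → not checkmate.

no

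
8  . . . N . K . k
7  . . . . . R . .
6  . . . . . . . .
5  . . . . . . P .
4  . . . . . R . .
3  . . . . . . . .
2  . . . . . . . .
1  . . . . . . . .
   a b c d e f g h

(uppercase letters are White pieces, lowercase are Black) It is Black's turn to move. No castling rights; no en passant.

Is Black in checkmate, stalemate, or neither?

Black to move; black king on h8.
In check: no.
King squares — g7: attacked by Rf7; h7: attacked by Rf7; g8: attacked by Kf8.
Legal moves for Black: none.
Not in check and no legal moves → stalemate.

stalemate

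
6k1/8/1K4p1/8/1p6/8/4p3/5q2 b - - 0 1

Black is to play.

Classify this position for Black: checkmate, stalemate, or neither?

Black to move; black king on g8.
In check: no.
Legal moves for Black include: Kh8, Kf8, Kh7, Kg7, Kf7, Qf8, Qf7, Qf6+, Qf5, Qf4, Qh3, Qf3, Qg2, Qf2+, Qh1, Qg1+, Qe1, Qd1, ... (list truncated; more exist).
Black has legal moves and is not in check → neither.

neither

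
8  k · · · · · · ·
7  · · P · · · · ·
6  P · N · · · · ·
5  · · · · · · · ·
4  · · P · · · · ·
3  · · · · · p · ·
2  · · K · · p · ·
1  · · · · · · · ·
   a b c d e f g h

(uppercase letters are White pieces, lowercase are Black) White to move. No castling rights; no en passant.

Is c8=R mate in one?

After c8=R: black king on a8; in check: yes, from the white rook on c8.
King squares — a7: attacked by Nc6; b7: attacked by Pa6; b8: attacked by Nc6.
Black has no legal moves → checkmate.

yes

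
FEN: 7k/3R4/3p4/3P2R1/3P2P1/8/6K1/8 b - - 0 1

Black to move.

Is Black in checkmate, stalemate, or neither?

Black to move; black king on h8.
In check: no.
King squares — g7: attacked by Rg5; h7: attacked by Rd7; g8: attacked by Rg5.
Legal moves for Black: none.
Not in check and no legal moves → stalemate.

stalemate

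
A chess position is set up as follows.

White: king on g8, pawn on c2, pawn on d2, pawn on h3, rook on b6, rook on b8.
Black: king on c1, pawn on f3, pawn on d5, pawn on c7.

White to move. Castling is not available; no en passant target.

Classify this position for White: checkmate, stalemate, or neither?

White to move; white king on g8.
In check: no.
Legal moves for White include: Kh8, Kf8, Kh7, Kg7, Kf7, Rf8, Re8, Rd8, Rc8, Ra8, R8b7, R6b7, Rh6, Rg6, Rf6, Re6, Rd6, Rc6, ... (list truncated; more exist).
White has legal moves and is not in check → neither.

neither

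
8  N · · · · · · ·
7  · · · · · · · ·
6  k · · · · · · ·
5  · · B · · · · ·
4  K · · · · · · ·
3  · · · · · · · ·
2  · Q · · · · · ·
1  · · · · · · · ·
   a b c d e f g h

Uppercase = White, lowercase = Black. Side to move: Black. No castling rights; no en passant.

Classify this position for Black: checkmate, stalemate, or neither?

stalemate

Black to move; black king on a6.
In check: no.
King squares — a5: attacked by Ka4; b5: attacked by Qb2; b6: attacked by Qb2; a7: attacked by Bc5; b7: attacked by Qb2.
Legal moves for Black: none.
Not in check and no legal moves → stalemate.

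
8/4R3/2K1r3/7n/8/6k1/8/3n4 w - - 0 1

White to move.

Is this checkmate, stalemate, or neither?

neither

White to move; white king on c6.
In check: yes, from the black rook on e6.
King squares — b5: available; c5: available; d5: available; b6: attacked by Re6; d6: attacked by Re6; b7: available; c7: available; d7: available.
Legal moves for White: Kd7, Kc7, Kb7, Kd5, Kc5, Kb5, Rxe6.
White is in check but has 7 legal moves → neither.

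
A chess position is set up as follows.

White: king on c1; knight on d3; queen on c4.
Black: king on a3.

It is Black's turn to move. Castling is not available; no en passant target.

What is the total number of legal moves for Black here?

Black to move; king on a3.
In check: no.
Legal moves: none.
Count: 0.

0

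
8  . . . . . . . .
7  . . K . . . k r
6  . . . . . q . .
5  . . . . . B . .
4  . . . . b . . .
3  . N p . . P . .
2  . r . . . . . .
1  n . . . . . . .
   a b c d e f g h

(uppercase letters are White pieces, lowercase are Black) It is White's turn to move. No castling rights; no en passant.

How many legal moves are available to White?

White to move; king on c7.
In check: no.
Legal moves: Kc8, Kb8, Kd7, Bc8, Bxh7, Bd7, Bg6, Be6, Bg4, Bxe4, Bh3, Nc5, Na5, Nd4, Nd2, Nc1, Nxa1, fxe4, f4.
Count: 19.

19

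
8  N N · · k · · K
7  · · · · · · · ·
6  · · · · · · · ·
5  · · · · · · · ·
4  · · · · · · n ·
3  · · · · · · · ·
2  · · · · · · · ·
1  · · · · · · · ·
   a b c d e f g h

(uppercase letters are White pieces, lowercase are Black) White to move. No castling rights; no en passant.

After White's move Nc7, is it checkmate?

no

After Nc7: black king on e8; in check: yes, from the white knight on c7.
Black has 4 legal replies: Kf8, Kd8, Kf7, Ke7.
In check but a legal move exists → not checkmate.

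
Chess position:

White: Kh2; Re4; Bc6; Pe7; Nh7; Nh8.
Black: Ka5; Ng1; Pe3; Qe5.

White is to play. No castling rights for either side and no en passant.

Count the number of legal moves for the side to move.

White to move; king on h2.
In check: yes, from the black queen on e5.
Legal moves: Kg2, Kh1, Kxg1, Rxe5+, Rf4.
Count: 5.

5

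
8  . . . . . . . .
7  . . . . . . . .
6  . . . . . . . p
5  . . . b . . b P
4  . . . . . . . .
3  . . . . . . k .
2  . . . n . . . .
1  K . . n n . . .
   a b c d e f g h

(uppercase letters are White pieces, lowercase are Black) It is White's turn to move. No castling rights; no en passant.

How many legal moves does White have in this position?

0

White to move; king on a1.
In check: no.
Legal moves: none.
Count: 0.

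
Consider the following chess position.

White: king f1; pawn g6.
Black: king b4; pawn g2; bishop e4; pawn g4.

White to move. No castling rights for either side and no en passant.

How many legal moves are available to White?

White to move; king on f1.
In check: yes, from the black pawn on g2.
Legal moves: Kf2, Ke2, Kg1, Ke1.
Count: 4.

4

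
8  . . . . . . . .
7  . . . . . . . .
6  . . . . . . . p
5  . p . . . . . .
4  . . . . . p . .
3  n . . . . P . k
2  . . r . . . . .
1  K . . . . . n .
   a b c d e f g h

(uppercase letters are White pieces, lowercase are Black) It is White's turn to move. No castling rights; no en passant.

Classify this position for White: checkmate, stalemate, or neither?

stalemate

White to move; white king on a1.
In check: no.
King squares — b1: attacked by Na3; a2: attacked by Rc2; b2: attacked by Rc2.
Legal moves for White: none.
Not in check and no legal moves → stalemate.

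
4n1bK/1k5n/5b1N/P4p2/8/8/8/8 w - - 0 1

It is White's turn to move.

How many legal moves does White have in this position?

White to move; king on h8.
In check: yes, from the black bishop on f6.
Legal moves: Kxg8.
Count: 1.

1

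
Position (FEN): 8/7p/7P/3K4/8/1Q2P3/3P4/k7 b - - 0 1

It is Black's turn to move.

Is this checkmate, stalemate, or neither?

Black to move; black king on a1.
In check: no.
King squares — b1: attacked by Qb3; a2: attacked by Qb3; b2: attacked by Qb3.
Legal moves for Black: none.
Not in check and no legal moves → stalemate.

stalemate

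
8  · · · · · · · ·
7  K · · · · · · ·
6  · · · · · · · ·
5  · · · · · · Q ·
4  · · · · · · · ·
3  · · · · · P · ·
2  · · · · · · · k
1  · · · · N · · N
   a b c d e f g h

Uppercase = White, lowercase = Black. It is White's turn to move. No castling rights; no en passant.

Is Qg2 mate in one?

yes

After Qg2: black king on h2; in check: yes, from the white queen on g2.
King squares — g1: attacked by Qg2; h1: attacked by Qg2; g2: attacked by Ne1; g3: attacked by Nh1; h3: attacked by Qg2.
Black has no legal moves → checkmate.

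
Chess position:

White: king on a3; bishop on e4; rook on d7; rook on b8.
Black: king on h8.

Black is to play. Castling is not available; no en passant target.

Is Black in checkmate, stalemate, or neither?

Black to move; black king on h8.
In check: yes, from the white rook on b8.
King squares — g7: attacked by Rd7; h7: attacked by Be4; g8: attacked by Rb8.
Legal moves for Black: none.
In check with no legal moves → checkmate.

checkmate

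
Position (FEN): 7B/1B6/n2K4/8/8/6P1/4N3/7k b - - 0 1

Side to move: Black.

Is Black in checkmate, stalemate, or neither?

neither

Black to move; black king on h1.
In check: yes, from the white bishop on b7.
Legal moves for Black: Kh2.
Black is in check but has 1 legal move → neither.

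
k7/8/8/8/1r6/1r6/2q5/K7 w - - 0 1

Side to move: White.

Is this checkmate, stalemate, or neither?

White to move; white king on a1.
In check: no.
King squares — b1: attacked by Qc2; a2: attacked by Qc2; b2: attacked by Qc2.
Legal moves for White: none.
Not in check and no legal moves → stalemate.

stalemate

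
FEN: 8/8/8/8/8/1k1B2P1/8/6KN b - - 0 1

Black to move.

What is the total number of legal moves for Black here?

Black to move; king on b3.
In check: no.
Legal moves: Kb4, Ka4, Kc3, Ka3, Kb2, Ka2.
Count: 6.

6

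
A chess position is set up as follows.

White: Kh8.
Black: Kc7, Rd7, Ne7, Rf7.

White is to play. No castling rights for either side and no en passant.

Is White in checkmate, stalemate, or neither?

stalemate

White to move; white king on h8.
In check: no.
King squares — g7: attacked by Rf7; h7: attacked by Rf7; g8: attacked by Ne7.
Legal moves for White: none.
Not in check and no legal moves → stalemate.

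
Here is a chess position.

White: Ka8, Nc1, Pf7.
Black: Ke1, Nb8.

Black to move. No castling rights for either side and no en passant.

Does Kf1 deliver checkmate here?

After Kf1: white king on a8; in check: no.
White is not in check, so this cannot be checkmate.

no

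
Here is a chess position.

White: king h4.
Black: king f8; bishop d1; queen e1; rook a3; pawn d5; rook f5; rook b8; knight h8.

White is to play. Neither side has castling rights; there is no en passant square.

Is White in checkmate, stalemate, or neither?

checkmate

White to move; white king on h4.
In check: yes, from the black queen on e1.
King squares — g3: attacked by Qe1; h3: attacked by Ra3; g4: attacked by Bd1; g5: attacked by Rf5; h5: attacked by Bd1.
Legal moves for White: none.
In check with no legal moves → checkmate.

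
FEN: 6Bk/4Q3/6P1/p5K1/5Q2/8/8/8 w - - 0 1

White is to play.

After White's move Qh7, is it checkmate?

After Qh7: black king on h8; in check: yes, from the white queen on h7.
King squares — g7: attacked by Qh7; h7: attacked by Pg6; g8: attacked by Qh7.
Black has no legal moves → checkmate.

yes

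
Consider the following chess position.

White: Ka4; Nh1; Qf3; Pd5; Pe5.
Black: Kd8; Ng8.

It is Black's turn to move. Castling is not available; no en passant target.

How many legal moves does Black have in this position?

Black to move; king on d8.
In check: no.
Legal moves: Ne7, Nh6, Nf6, Ke8, Kc8, Ke7, Kd7, Kc7.
Count: 8.

8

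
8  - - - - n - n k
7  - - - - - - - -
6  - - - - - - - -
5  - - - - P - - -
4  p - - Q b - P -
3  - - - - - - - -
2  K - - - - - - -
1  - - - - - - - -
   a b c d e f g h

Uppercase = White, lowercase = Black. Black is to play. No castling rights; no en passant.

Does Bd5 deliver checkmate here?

no

After Bd5: white king on a2; in check: yes, from the black bishop on d5.
White has 6 legal replies: Ka3, Kb2, Kb1, Ka1, Qxd5, Qc4.
In check but a legal move exists → not checkmate.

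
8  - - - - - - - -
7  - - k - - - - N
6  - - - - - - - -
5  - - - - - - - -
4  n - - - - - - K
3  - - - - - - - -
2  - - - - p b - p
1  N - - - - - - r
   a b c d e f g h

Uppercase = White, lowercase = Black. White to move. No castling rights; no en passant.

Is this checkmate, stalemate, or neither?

neither

White to move; white king on h4.
In check: yes, from the black bishop on f2.
Legal moves for White: Kh5, Kg5, Kg4, Kh3.
White is in check but has 4 legal moves → neither.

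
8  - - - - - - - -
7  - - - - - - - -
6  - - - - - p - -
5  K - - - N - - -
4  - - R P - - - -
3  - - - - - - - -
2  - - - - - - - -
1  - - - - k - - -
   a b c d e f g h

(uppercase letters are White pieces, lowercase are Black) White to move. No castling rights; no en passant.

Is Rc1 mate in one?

no

After Rc1: black king on e1; in check: yes, from the white rook on c1.
Black has 3 legal replies: Kf2, Ke2, Kd2.
In check but a legal move exists → not checkmate.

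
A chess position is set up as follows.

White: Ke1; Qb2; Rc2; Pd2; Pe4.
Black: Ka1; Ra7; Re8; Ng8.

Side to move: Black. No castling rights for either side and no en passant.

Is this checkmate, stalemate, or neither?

checkmate

Black to move; black king on a1.
In check: yes, from the white queen on b2.
King squares — b1: attacked by Qb2; a2: attacked by Qb2; b2: attacked by Rc2.
Legal moves for Black: none.
In check with no legal moves → checkmate.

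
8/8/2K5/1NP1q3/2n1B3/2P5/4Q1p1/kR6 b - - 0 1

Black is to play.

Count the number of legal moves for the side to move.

Black to move; king on a1.
In check: yes, from the white rook on b1.
Legal moves: none.
Count: 0.

0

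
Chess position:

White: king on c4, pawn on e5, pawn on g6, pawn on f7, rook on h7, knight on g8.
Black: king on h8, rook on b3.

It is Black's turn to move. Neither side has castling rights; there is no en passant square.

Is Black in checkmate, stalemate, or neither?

Black to move; black king on h8.
In check: yes, from the white rook on h7.
King squares — g7: attacked by Rh7; h7: attacked by Pg6; g8: attacked by Pf7.
Legal moves for Black: none.
In check with no legal moves → checkmate.

checkmate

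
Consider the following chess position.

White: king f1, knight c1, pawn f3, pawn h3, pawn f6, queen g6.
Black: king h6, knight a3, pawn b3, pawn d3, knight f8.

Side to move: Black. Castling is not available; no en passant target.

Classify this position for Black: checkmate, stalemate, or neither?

Black to move; black king on h6.
In check: yes, from the white queen on g6.
Legal moves for Black: Kxg6, Nxg6.
Black is in check but has 2 legal moves → neither.

neither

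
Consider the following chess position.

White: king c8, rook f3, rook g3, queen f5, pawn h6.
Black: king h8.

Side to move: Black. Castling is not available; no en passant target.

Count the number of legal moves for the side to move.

0

Black to move; king on h8.
In check: no.
Legal moves: none.
Count: 0.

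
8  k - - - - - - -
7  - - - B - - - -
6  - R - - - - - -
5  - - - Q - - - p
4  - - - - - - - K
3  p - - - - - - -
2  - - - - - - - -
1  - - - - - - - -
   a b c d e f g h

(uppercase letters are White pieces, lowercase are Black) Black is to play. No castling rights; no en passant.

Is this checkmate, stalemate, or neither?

neither

Black to move; black king on a8.
In check: yes, from the white queen on d5.
King squares — a7: available; b7: attacked by Qd5; b8: attacked by Rb6.
Legal moves for Black: Ka7.
Black is in check but has 1 legal move → neither.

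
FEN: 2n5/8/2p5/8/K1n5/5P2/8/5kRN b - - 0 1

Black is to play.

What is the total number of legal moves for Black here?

Black to move; king on f1.
In check: yes, from the white rook on g1.
Legal moves: Ke2, Kxg1.
Count: 2.

2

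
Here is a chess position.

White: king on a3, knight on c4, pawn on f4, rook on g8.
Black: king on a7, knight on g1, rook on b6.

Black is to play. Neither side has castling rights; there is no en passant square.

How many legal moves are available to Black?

Black to move; king on a7.
In check: no.
Legal moves: Kb7, Ka6, Rb8, Rb7, Rh6, Rg6, Rf6, Re6, Rd6, Rc6, Ra6+, Rb5, Rb4, Rb3+, Rb2, Rb1, Nh3, Nf3, Ne2.
Count: 19.

19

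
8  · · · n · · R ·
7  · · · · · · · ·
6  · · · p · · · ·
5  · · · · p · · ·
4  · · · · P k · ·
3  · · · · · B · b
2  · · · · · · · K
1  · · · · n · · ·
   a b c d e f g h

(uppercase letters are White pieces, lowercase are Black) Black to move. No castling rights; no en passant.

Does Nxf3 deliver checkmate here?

no

After Nxf3: white king on h2; in check: yes, from the black knight on f3.
White has 2 legal replies: Kxh3, Kh1.
In check but a legal move exists → not checkmate.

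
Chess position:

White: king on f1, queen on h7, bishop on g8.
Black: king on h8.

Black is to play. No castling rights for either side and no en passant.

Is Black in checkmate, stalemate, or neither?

Black to move; black king on h8.
In check: yes, from the white queen on h7.
King squares — g7: attacked by Qh7; h7: attacked by Bg8; g8: attacked by Qh7.
Legal moves for Black: none.
In check with no legal moves → checkmate.

checkmate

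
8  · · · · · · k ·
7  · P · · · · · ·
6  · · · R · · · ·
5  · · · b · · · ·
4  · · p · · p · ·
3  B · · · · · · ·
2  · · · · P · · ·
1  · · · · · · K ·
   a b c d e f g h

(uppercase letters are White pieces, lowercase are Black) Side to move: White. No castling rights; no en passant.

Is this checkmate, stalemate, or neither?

neither

White to move; white king on g1.
In check: no.
Legal moves for White include: Rd8+, Rd7, Rh6, Rg6+, Rf6, Re6, Rc6, Rb6, Ra6, Rxd5, Bc5, Bb4, Bb2, Bc1, Kh2, Kf2, Kf1, b8=Q+, ... (list truncated; more exist).
White has legal moves and is not in check → neither.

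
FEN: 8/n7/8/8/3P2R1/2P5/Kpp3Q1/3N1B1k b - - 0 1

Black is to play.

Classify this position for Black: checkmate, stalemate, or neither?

checkmate

Black to move; black king on h1.
In check: yes, from the white queen on g2.
King squares — g1: attacked by Qg2; g2: attacked by Bf1; h2: attacked by Qg2.
Legal moves for Black: none.
In check with no legal moves → checkmate.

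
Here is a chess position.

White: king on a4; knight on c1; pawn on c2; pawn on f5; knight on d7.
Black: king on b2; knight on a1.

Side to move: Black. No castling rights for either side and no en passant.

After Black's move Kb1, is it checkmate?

no

After Kb1: white king on a4; in check: no.
White is not in check, so this cannot be checkmate.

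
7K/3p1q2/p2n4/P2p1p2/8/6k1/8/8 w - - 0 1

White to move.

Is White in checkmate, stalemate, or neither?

stalemate

White to move; white king on h8.
In check: no.
King squares — g7: attacked by Qf7; h7: attacked by Qf7; g8: attacked by Qf7.
Legal moves for White: none.
Not in check and no legal moves → stalemate.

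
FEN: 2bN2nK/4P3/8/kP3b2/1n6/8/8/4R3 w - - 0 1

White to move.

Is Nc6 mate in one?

no

After Nc6: black king on a5; in check: yes, from the white knight on c6.
Black has 4 legal replies: Kb6, Kxb5, Ka4, Nxc6.
In check but a legal move exists → not checkmate.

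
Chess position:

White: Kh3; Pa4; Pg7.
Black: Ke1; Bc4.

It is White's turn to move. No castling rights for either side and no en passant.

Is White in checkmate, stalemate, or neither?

White to move; white king on h3.
In check: no.
Legal moves for White: Kh4, Kg4, Kg3, Kh2, Kg2, g8=Q, g8=R, g8=B, g8=N, a5.
White has 10 legal moves and is not in check → neither.

neither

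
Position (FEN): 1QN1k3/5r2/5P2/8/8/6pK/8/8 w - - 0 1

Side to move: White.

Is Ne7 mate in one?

no

After Ne7: black king on e8; in check: yes, from the white queen on b8.
Black has 1 legal reply: Kd7.
In check but a legal move exists → not checkmate.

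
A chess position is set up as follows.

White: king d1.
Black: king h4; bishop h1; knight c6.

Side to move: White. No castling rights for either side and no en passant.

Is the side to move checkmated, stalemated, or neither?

White to move; white king on d1.
In check: no.
Legal moves for White: Ke2, Kd2, Kc2, Ke1, Kc1.
White has 5 legal moves and is not in check → neither.

neither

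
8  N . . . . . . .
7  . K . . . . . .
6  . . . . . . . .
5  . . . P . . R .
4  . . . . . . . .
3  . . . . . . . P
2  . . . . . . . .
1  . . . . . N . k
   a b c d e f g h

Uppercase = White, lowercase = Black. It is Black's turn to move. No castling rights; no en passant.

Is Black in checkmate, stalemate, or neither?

stalemate

Black to move; black king on h1.
In check: no.
King squares — g1: attacked by Rg5; g2: attacked by Rg5; h2: attacked by Nf1.
Legal moves for Black: none.
Not in check and no legal moves → stalemate.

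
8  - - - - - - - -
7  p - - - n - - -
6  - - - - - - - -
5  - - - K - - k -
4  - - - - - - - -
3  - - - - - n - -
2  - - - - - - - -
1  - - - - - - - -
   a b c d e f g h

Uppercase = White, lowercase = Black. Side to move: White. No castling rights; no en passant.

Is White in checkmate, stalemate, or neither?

neither

White to move; white king on d5.
In check: yes, from the black knight on e7.
King squares — c4: available; d4: attacked by Nf3; e4: available; c5: available; e5: attacked by Nf3; c6: attacked by Ne7; d6: available; e6: available.
Legal moves for White: Ke6, Kd6, Kc5, Ke4, Kc4.
White is in check but has 5 legal moves → neither.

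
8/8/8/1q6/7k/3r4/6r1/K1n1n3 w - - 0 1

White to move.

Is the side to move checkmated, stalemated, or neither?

White to move; white king on a1.
In check: no.
King squares — b1: attacked by Qb5; a2: attacked by Nc1; b2: attacked by Rg2.
Legal moves for White: none.
Not in check and no legal moves → stalemate.

stalemate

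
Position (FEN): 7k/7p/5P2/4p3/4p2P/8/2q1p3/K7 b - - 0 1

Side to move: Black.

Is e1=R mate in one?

After e1=R: white king on a1; in check: yes, from the black rook on e1.
King squares — b1: attacked by Re1; a2: attacked by Qc2; b2: attacked by Qc2.
White has no legal moves → checkmate.

yes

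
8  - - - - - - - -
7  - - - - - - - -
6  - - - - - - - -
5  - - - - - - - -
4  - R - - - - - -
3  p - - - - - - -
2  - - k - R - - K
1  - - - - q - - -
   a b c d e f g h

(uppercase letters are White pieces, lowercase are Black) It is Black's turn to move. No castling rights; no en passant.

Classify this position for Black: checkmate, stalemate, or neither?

Black to move; black king on c2.
In check: yes, from the white rook on e2.
King squares — b1: attacked by Rb4; c1: available; d1: available; b2: attacked by Re2; d2: attacked by Re2; b3: attacked by Rb4; c3: available; d3: available.
Legal moves for Black: Kd3, Kc3, Kd1, Kc1, Qxe2+, Qd2.
Black is in check but has 6 legal moves → neither.

neither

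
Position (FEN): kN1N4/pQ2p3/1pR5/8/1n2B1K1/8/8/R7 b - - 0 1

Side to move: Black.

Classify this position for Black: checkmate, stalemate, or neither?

Black to move; black king on a8.
In check: yes, from the white queen on b7.
King squares — a7: own pawn; b7: attacked by Nd8; b8: attacked by Qb7.
Legal moves for Black: none.
In check with no legal moves → checkmate.

checkmate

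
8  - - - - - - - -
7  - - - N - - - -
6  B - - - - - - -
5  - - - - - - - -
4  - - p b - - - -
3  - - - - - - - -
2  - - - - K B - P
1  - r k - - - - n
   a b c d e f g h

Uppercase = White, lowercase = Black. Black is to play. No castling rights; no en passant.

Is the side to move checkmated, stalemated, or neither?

neither

Black to move; black king on c1.
In check: no.
Legal moves for Black include: Bh8, Bg7, Ba7, Bf6, Bb6, Be5, Bc5, Be3, Bc3, Bxf2, Bb2, Ba1, Ng3+, Nxf2, Kc2, Kb2, Rb8, Rb7, ... (list truncated; more exist).
Black has legal moves and is not in check → neither.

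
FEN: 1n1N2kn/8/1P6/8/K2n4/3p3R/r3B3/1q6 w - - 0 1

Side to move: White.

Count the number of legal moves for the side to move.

White to move; king on a4.
In check: yes, from the black rook on a2.
Legal moves: none.
Count: 0.

0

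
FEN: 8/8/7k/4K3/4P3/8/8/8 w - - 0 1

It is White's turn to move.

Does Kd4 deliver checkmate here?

no

After Kd4: black king on h6; in check: no.
Black is not in check, so this cannot be checkmate.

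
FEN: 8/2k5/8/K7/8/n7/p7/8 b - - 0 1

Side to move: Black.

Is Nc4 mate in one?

no

After Nc4: white king on a5; in check: yes, from the black knight on c4.
White has 4 legal replies: Ka6, Kb5, Kb4, Ka4.
In check but a legal move exists → not checkmate.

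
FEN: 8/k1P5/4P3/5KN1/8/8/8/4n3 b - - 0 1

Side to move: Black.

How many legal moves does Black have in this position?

8

Black to move; king on a7.
In check: no.
Legal moves: Ka8, Kb7, Kb6, Ka6, Nf3, Nd3, Ng2, Nc2.
Count: 8.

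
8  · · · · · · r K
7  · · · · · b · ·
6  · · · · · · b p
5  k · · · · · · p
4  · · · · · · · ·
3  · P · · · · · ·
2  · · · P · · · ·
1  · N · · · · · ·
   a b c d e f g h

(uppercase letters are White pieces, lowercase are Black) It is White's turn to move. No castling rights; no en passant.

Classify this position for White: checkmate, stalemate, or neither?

checkmate

White to move; white king on h8.
In check: yes, from the black rook on g8.
King squares — g7: attacked by Rg8; h7: attacked by Bg6; g8: attacked by Bf7.
Legal moves for White: none.
In check with no legal moves → checkmate.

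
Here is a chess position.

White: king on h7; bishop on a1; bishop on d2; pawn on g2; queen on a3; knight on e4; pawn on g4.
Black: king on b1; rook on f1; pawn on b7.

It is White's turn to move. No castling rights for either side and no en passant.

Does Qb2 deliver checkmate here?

After Qb2: black king on b1; in check: yes, from the white queen on b2.
King squares — a1: attacked by Qb2; c1: attacked by Qb2; a2: attacked by Qb2; b2: attacked by Ba1; c2: attacked by Qb2.
Black has no legal moves → checkmate.

yes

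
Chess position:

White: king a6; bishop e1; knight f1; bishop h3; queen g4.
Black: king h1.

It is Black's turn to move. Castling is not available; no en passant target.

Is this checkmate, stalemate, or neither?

Black to move; black king on h1.
In check: no.
King squares — g1: attacked by Qg4; g2: attacked by Bh3; h2: attacked by Nf1.
Legal moves for Black: none.
Not in check and no legal moves → stalemate.

stalemate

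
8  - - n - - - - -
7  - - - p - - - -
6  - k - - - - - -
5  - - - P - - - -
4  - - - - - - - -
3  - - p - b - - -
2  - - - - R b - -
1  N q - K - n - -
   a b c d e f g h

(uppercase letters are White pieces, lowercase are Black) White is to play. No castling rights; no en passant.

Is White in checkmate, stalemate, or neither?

White to move; white king on d1.
In check: yes, from the black queen on b1.
King squares — c1: attacked by Qb1; e1: attacked by Qb1; c2: attacked by Qb1; d2: attacked by Nf1; e2: own rook.
Legal moves for White: none.
In check with no legal moves → checkmate.

checkmate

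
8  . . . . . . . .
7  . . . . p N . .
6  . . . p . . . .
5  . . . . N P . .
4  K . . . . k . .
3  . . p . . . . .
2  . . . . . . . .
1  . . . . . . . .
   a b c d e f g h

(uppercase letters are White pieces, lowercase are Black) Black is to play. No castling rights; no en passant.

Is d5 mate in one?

After d5: white king on a4; in check: no.
White is not in check, so this cannot be checkmate.

no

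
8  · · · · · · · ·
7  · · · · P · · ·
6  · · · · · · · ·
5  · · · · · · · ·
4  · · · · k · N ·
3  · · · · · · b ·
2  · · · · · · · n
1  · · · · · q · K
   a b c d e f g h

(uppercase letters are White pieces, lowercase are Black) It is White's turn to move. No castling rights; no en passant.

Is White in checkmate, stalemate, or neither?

White to move; white king on h1.
In check: yes, from the black queen on f1.
King squares — g1: attacked by Qf1; g2: attacked by Qf1; h2: attacked by Bg3.
Legal moves for White: none.
In check with no legal moves → checkmate.

checkmate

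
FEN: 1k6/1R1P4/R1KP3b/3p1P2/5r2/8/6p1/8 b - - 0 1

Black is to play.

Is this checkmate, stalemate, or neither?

checkmate

Black to move; black king on b8.
In check: yes, from the white rook on b7.
King squares — a7: attacked by Ra6; b7: attacked by Kc6; c7: attacked by Kc6; a8: attacked by Ra6; c8: attacked by Pd7.
Legal moves for Black: none.
In check with no legal moves → checkmate.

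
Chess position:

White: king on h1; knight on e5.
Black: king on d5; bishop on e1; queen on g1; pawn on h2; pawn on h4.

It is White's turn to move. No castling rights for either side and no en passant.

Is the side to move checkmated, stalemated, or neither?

checkmate

White to move; white king on h1.
In check: yes, from the black queen on g1.
King squares — g1: attacked by Ph2; g2: attacked by Qg1; h2: attacked by Qg1.
Legal moves for White: none.
In check with no legal moves → checkmate.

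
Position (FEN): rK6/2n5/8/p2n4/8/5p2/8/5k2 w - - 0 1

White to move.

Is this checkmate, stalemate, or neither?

neither

White to move; white king on b8.
In check: yes, from the black rook on a8.
Legal moves for White: Kb7.
White is in check but has 1 legal move → neither.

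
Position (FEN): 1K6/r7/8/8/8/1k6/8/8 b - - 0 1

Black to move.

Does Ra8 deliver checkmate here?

no

After Ra8: white king on b8; in check: yes, from the black rook on a8.
White has 3 legal replies: Kxa8, Kc7, Kb7.
In check but a legal move exists → not checkmate.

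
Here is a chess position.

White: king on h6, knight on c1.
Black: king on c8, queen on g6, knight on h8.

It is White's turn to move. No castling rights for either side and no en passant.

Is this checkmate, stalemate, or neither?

checkmate

White to move; white king on h6.
In check: yes, from the black queen on g6.
King squares — g5: attacked by Qg6; h5: attacked by Qg6; g6: attacked by Nh8; g7: attacked by Qg6; h7: attacked by Qg6.
Legal moves for White: none.
In check with no legal moves → checkmate.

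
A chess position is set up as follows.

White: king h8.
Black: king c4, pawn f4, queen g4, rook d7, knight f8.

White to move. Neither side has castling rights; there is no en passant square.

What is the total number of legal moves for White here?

White to move; king on h8.
In check: no.
Legal moves: none.
Count: 0.

0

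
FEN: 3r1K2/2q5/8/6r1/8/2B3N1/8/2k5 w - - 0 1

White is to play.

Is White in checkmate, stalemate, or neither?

White to move; white king on f8.
In check: yes, from the black rook on d8.
King squares — e7: attacked by Qc7; f7: attacked by Qc7; g7: attacked by Rg5; e8: attacked by Rd8; g8: attacked by Rg5.
Legal moves for White: none.
In check with no legal moves → checkmate.

checkmate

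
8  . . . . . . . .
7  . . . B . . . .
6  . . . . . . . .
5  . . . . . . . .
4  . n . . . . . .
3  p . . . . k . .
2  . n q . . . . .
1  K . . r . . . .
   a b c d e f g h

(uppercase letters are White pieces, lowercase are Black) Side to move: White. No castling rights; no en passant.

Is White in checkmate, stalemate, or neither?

checkmate

White to move; white king on a1.
In check: yes, from the black rook on d1.
King squares — b1: attacked by Rd1; a2: attacked by Nb4; b2: attacked by Qc2.
Legal moves for White: none.
In check with no legal moves → checkmate.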